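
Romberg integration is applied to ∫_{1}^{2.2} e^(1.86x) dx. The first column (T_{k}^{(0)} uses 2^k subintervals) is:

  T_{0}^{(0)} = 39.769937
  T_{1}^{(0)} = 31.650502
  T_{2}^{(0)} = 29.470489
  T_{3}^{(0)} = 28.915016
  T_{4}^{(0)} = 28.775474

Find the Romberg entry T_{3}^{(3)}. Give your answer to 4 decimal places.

Richardson extrapolation on the trapezoidal column (denominator 4−1=3):
T_{1}^{(1)} = (4·31.650502 − 39.769937) / 3 = 28.944024
T_{2}^{(1)} = 29.470489 + (29.470489 − 31.650502)/3 = 28.743818
T_{3}^{(1)} = (4·28.915016 − 29.470489) / 3 = 28.729858
T_{2}^{(2)} = (16·28.743818 − 28.944024) / 15 = 28.730471
T_{3}^{(2)} = (16·28.729858 − 28.743818) / 15 = 28.728927
T_{3}^{(3)} = 28.728927 + (28.728927 − 28.730471)/63 = 28.728902

28.7289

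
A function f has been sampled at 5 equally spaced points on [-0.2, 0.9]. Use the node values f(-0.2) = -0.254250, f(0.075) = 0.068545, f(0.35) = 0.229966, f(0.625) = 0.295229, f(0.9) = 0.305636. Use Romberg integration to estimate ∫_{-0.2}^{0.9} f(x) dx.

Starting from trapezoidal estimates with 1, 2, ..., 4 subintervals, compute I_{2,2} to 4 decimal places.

0.1804

I_{0,0} (trapezoid, 1 panel, h=1.1000): 0.028262
I_{1,0} (trapezoid, 2 panels, h=0.5500): 0.140612
I_{2,0} (trapezoid, 4 panels, h=0.2750): 0.170344
I_{1,1} = 0.140612 + (0.140612 − 0.028262)/3 = 0.178062
I_{2,1} = 0.170344 + (0.170344 − 0.140612)/3 = 0.180255
I_{2,2} = 0.180255 + (0.180255 − 0.178062)/15 = 0.180401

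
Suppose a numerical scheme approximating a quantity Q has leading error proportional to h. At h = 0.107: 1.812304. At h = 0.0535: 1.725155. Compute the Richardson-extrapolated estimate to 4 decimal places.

1.6380

Extrapolated value = (2·A(h/2) − A(h)) / (2 − 1)
= (2·1.725155 − 1.812304) / 1
= 1.638006 / 1 = 1.638006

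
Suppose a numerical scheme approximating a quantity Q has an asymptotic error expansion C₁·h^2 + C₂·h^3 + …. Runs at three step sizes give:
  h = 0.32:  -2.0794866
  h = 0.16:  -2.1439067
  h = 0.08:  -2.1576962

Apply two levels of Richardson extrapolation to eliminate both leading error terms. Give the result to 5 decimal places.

-2.16185

First eliminate the h^2 term (factor 2^2 = 4):
  B₁ = (4·(-2.1439067) − (-2.0794866))/3 = -2.1653801
  B₂ = (4·(-2.1576962) − (-2.1439067))/3 = -2.1622927
Then eliminate the h^3 term (factor 2^3 = 8):
  (8·(-2.1622927) − (-2.1653801))/7 = -2.1618516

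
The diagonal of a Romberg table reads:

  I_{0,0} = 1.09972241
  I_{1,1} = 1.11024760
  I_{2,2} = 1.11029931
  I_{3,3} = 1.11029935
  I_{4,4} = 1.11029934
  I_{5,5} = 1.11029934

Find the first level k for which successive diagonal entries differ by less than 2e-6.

|I_{1,1} − I_{0,0}| = 0.01052519 ≥ 2e-6
|I_{2,2} − I_{1,1}| = 0.00005171 ≥ 2e-6
|I_{3,3} − I_{2,2}| = 0.00000004 < 2e-6

k = 3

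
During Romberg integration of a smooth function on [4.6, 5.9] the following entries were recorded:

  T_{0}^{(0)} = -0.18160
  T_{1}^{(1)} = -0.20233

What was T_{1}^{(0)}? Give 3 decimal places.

-0.197

From T_{1}^{(1)} = (4·T_{1}^{(0)} − T_{0}^{(0)})/3, solve for T_{1}^{(0)}:
4·T_{1}^{(0)} = 3·(-0.20233) + (-0.18160) = -0.78859
T_{1}^{(0)} = -0.19715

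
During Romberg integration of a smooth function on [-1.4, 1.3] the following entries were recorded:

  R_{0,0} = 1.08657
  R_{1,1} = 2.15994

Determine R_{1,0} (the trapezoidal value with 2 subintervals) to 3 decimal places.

From R_{1,1} = (4·R_{1,0} − R_{0,0})/3, solve for R_{1,0}:
4·R_{1,0} = 3·2.15994 + 1.08657 = 7.56639
R_{1,0} = 1.89160

1.892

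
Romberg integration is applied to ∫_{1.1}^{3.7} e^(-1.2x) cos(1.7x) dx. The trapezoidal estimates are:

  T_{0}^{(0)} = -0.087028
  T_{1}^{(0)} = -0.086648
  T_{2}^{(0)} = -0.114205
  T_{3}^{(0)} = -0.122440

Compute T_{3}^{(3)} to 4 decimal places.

Richardson extrapolation on the trapezoidal column (denominator 4−1=3):
T_{1}^{(1)} = -0.086648 + (-0.086648 − (-0.087028))/3 = -0.086521
T_{2}^{(1)} = -0.114205 + (-0.114205 − (-0.086648))/3 = -0.123391
T_{3}^{(1)} = -0.122440 + (-0.122440 − (-0.114205))/3 = -0.125185
T_{2}^{(2)} = -0.123391 + (-0.123391 − (-0.086521))/15 = -0.125849
T_{3}^{(2)} = -0.125185 + (-0.125185 − (-0.123391))/15 = -0.125305
T_{3}^{(3)} = -0.125305 + (-0.125305 − (-0.125849))/63 = -0.125296

-0.1253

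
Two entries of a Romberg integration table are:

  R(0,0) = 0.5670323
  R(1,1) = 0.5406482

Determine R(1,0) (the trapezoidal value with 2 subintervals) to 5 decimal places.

0.54724

From R(1,1) = (4·R(1,0) − R(0,0))/3, solve for R(1,0):
4·R(1,0) = 3·0.5406482 + 0.5670323 = 2.1889769
R(1,0) = 0.5472442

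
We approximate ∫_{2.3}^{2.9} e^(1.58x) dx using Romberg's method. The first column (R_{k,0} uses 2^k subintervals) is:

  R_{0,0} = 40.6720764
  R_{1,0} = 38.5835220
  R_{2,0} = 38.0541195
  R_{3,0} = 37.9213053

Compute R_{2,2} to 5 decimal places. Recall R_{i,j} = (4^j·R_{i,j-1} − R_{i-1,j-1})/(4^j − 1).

Richardson extrapolation on the trapezoidal column (denominator 4−1=3):
R_{1,1} = (4·38.5835220 − 40.6720764) / 3 = 37.8873372
R_{2,1} = 38.0541195 + (38.0541195 − 38.5835220)/3 = 37.8776520
R_{2,2} = (16·37.8776520 − 37.8873372) / 15 = 37.8770063

37.87701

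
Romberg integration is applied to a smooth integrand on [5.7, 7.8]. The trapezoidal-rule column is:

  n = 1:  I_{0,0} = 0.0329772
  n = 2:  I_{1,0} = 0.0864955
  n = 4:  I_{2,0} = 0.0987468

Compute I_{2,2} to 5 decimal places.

I_{1,1} = (4·0.0864955 − 0.0329772) / 3 = 0.1043349
I_{2,1} = 0.0987468 + (0.0987468 − 0.0864955)/3 = 0.1028306
I_{2,2} = 0.1028306 + (0.1028306 − 0.1043349)/15 = 0.1027303
(Column j=1 coincides with Simpson's rule on the same nodes.)

0.10273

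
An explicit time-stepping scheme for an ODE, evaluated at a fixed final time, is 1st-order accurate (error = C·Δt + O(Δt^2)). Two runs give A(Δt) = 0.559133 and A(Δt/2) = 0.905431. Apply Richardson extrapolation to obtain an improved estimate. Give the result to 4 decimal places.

1.2517

The leading error scales as Δt; refining by a factor of 2 reduces it by 2^1 = 2.
Extrapolated value = (2·A(Δt/2) − A(Δt)) / (2 − 1)
= (2·0.905431 − 0.559133) / 1
= 1.251729 / 1 = 1.251729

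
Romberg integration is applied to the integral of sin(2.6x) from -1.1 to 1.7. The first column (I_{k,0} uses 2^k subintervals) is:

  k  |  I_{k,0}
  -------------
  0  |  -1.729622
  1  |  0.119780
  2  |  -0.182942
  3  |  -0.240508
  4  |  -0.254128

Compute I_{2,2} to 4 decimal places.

Richardson extrapolation on the trapezoidal column (denominator 4−1=3):
I_{1,1} = (4·0.119780 − (-1.729622)) / 3 = 0.736247
I_{2,1} = -0.182942 + (-0.182942 − 0.119780)/3 = -0.283849
I_{2,2} = -0.283849 + (-0.283849 − 0.736247)/15 = -0.351855
(Column j=1 coincides with Simpson's rule on the same nodes.)

-0.3519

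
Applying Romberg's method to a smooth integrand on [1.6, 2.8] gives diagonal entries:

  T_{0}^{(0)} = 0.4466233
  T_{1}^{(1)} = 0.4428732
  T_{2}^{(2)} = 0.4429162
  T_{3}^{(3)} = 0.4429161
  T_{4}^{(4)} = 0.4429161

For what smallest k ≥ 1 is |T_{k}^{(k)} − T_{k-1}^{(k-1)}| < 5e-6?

k = 3

|T_{1}^{(1)} − T_{0}^{(0)}| = 0.0037501 ≥ 5e-6
|T_{2}^{(2)} − T_{1}^{(1)}| = 0.0000430 ≥ 5e-6
|T_{3}^{(3)} − T_{2}^{(2)}| = 0.0000001 < 5e-6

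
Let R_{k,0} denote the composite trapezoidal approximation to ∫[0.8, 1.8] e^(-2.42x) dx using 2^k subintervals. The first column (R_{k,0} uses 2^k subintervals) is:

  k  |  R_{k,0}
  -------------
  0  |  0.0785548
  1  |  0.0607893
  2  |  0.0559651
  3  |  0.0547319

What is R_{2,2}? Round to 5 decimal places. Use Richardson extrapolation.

R_{1,1} = (4·0.0607893 − 0.0785548) / 3 = 0.0548675
R_{2,1} = 0.0559651 + (0.0559651 − 0.0607893)/3 = 0.0543570
R_{2,2} = (16·0.0543570 − 0.0548675) / 15 = 0.0543230
(Column j=1 coincides with Simpson's rule on the same nodes.)

0.05432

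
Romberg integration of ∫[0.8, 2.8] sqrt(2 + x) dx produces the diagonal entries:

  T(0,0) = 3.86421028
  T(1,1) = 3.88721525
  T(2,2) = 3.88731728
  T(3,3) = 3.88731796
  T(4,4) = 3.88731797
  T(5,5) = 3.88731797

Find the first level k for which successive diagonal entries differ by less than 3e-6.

k = 3

|T(1,1) − T(0,0)| = 0.02300497 ≥ 3e-6
|T(2,2) − T(1,1)| = 0.00010203 ≥ 3e-6
|T(3,3) − T(2,2)| = 0.00000068 < 3e-6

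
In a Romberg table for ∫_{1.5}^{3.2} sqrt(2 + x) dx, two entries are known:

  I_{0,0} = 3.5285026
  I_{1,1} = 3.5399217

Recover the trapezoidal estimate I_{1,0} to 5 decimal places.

From I_{1,1} = (4·I_{1,0} − I_{0,0})/3, solve for I_{1,0}:
4·I_{1,0} = 3·3.5399217 + 3.5285026 = 14.1482677
I_{1,0} = 3.5370669

3.53707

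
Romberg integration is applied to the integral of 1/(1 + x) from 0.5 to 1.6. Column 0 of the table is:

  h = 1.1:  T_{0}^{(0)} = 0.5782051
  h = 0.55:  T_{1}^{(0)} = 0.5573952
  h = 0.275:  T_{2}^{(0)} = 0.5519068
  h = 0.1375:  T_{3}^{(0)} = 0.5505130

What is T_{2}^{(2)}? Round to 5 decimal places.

T_{1}^{(1)} = (4·0.5573952 − 0.5782051) / 3 = 0.5504586
T_{2}^{(1)} = 0.5519068 + (0.5519068 − 0.5573952)/3 = 0.5500773
T_{2}^{(2)} = (16·0.5500773 − 0.5504586) / 15 = 0.5500519

0.55005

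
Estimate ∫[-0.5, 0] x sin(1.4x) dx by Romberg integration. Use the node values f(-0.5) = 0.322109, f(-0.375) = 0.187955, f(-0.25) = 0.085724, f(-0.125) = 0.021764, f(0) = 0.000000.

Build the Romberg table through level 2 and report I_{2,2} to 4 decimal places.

0.0555

I_{0,0} (trapezoid, 1 panel, h=0.5000): 0.080527
I_{1,0} (trapezoid, 2 panels, h=0.2500): 0.061695
I_{2,0} (trapezoid, 4 panels, h=0.1250): 0.057062
I_{1,1} = 0.061695 + (0.061695 − 0.080527)/3 = 0.055418
I_{2,1} = 0.057062 + (0.057062 − 0.061695)/3 = 0.055518
I_{2,2} = 0.055518 + (0.055518 − 0.055418)/15 = 0.055525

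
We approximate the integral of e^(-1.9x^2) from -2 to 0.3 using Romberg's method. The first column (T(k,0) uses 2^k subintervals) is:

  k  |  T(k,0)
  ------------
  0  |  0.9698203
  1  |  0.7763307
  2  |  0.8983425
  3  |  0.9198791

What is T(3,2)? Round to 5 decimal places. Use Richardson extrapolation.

0.92626

Richardson extrapolation on the trapezoidal column (denominator 4−1=3):
T(2,1) = 0.8983425 + (0.8983425 − 0.7763307)/3 = 0.9390131
T(3,1) = (4·0.9198791 − 0.8983425) / 3 = 0.9270580
T(3,2) = 0.9270580 + (0.9270580 − 0.9390131)/15 = 0.9262610
(Column j=1 coincides with Simpson's rule on the same nodes.)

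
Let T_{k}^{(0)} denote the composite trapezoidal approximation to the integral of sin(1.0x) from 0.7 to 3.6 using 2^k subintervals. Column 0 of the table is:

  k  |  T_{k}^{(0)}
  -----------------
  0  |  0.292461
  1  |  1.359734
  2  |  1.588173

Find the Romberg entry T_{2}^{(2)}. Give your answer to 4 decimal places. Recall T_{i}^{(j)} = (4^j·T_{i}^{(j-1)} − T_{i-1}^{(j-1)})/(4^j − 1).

1.6609

Richardson extrapolation on the trapezoidal column (denominator 4−1=3):
T_{1}^{(1)} = (4·1.359734 − 0.292461) / 3 = 1.715492
T_{2}^{(1)} = (4·1.588173 − 1.359734) / 3 = 1.664319
T_{2}^{(2)} = 1.664319 + (1.664319 − 1.715492)/15 = 1.660907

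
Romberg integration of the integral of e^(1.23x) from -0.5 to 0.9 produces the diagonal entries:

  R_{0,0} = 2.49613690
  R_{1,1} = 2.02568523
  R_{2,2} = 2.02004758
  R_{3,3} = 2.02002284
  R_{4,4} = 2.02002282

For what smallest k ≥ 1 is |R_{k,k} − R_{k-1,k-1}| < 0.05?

|R_{1,1} − R_{0,0}| = 0.47045167 ≥ 0.05
|R_{2,2} − R_{1,1}| = 0.00563765 < 0.05

k = 2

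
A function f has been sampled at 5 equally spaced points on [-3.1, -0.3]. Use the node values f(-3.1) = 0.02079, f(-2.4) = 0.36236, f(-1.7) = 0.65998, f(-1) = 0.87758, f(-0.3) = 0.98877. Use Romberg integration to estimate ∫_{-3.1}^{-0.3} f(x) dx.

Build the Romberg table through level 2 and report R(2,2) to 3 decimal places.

R(0,0) (trapezoid, 1 panel, h=2.8000): 1.41338
R(1,0) (trapezoid, 2 panels, h=1.4000): 1.63066
R(2,0) (trapezoid, 4 panels, h=0.7000): 1.68329
R(1,1) = 1.63066 + (1.63066 − 1.41338)/3 = 1.70309
R(2,1) = 1.68329 + (1.68329 − 1.63066)/3 = 1.70083
R(2,2) = 1.70083 + (1.70083 − 1.70309)/15 = 1.70068

1.701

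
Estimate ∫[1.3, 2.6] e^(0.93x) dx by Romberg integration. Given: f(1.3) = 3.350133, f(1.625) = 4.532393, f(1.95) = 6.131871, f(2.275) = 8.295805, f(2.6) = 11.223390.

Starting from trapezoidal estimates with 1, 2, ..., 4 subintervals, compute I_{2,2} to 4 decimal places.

8.4659

I_{0,0} (trapezoid, 1 panel, h=1.3000): 9.472790
I_{1,0} (trapezoid, 2 panels, h=0.6500): 8.722111
I_{2,0} (trapezoid, 4 panels, h=0.3250): 8.530220
I_{1,1} = 8.722111 + (8.722111 − 9.472790)/3 = 8.471885
I_{2,1} = 8.530220 + (8.530220 − 8.722111)/3 = 8.466256
I_{2,2} = 8.466256 + (8.466256 − 8.471885)/15 = 8.465881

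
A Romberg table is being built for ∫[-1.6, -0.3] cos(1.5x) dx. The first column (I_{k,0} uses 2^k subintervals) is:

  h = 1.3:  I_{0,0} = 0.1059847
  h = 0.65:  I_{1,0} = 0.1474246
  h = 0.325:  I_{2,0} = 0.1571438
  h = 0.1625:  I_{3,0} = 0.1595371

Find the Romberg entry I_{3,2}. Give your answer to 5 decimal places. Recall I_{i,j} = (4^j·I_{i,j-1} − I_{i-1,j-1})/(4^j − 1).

0.16033

Richardson extrapolation on the trapezoidal column (denominator 4−1=3):
I_{2,1} = 0.1571438 + (0.1571438 − 0.1474246)/3 = 0.1603835
I_{3,1} = 0.1595371 + (0.1595371 − 0.1571438)/3 = 0.1603349
I_{3,2} = (16·0.1603349 − 0.1603835) / 15 = 0.1603317
(Column j=1 coincides with Simpson's rule on the same nodes.)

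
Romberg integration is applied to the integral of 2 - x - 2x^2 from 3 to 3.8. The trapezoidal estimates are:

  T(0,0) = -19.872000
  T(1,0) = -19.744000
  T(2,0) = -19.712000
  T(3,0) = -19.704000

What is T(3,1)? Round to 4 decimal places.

Richardson extrapolation on the trapezoidal column (denominator 4−1=3):
T(3,1) = -19.704000 + (-19.704000 − (-19.712000))/3 = -19.701333

-19.7013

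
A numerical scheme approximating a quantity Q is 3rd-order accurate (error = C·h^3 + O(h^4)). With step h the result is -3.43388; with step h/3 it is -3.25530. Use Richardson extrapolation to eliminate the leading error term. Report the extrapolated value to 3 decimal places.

-3.248

The leading error scales as h^3; refining by a factor of 3 reduces it by 3^3 = 27.
Extrapolated value = (27·A(h/3) − A(h)) / (27 − 1)
= (27·(-3.25530) − (-3.43388)) / 26
= -84.45922 / 26 = -3.24843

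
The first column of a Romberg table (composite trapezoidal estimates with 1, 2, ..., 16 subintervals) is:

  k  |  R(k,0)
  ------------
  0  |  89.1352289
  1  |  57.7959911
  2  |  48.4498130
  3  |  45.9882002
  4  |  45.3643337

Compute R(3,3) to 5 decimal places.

R(1,1) = (4·57.7959911 − 89.1352289) / 3 = 47.3495785
R(2,1) = 48.4498130 + (48.4498130 − 57.7959911)/3 = 45.3344203
R(3,1) = (4·45.9882002 − 48.4498130) / 3 = 45.1676626
R(2,2) = 45.3344203 + (45.3344203 − 47.3495785)/15 = 45.2000764
R(3,2) = 45.1676626 + (45.1676626 − 45.3344203)/15 = 45.1565454
R(3,3) = 45.1565454 + (45.1565454 − 45.2000764)/63 = 45.1558544
(Column j=1 coincides with Simpson's rule on the same nodes.)

45.15585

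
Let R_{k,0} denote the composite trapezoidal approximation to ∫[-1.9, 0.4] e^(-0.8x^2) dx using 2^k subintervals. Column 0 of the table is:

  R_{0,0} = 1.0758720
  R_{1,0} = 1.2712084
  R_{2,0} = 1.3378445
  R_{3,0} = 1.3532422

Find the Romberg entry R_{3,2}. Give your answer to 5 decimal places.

1.35826

R_{2,1} = 1.3378445 + (1.3378445 − 1.2712084)/3 = 1.3600565
R_{3,1} = 1.3532422 + (1.3532422 − 1.3378445)/3 = 1.3583748
R_{3,2} = 1.3583748 + (1.3583748 − 1.3600565)/15 = 1.3582627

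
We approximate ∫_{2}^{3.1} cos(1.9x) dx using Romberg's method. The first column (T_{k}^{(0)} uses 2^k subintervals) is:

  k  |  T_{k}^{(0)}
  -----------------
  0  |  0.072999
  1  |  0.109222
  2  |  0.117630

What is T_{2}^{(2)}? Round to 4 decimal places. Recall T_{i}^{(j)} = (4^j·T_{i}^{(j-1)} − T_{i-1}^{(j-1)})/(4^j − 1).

0.1204

Richardson extrapolation on the trapezoidal column (denominator 4−1=3):
T_{1}^{(1)} = 0.109222 + (0.109222 − 0.072999)/3 = 0.121296
T_{2}^{(1)} = 0.117630 + (0.117630 − 0.109222)/3 = 0.120433
T_{2}^{(2)} = (16·0.120433 − 0.121296) / 15 = 0.120375
(Column j=1 coincides with Simpson's rule on the same nodes.)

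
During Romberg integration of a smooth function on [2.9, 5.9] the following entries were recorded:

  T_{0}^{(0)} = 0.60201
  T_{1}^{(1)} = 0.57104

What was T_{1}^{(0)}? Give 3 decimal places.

0.579

From T_{1}^{(1)} = (4·T_{1}^{(0)} − T_{0}^{(0)})/3, solve for T_{1}^{(0)}:
4·T_{1}^{(0)} = 3·0.57104 + 0.60201 = 2.31513
T_{1}^{(0)} = 0.57878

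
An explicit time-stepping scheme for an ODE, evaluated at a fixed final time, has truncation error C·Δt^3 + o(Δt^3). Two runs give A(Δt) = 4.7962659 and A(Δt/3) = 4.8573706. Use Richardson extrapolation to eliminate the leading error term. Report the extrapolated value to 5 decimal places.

4.85972

Extrapolated value = (27·A(Δt/3) − A(Δt)) / (27 − 1)
= (27·4.8573706 − 4.7962659) / 26
= 126.3527403 / 26 = 4.8597208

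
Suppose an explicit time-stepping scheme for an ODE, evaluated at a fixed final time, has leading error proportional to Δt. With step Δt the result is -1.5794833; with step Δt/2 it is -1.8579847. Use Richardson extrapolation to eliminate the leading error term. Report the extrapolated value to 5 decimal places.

-2.13649

Extrapolated value = (2·A(Δt/2) − A(Δt)) / (2 − 1)
= (2·(-1.8579847) − (-1.5794833)) / 1
= -2.1364861 / 1 = -2.1364861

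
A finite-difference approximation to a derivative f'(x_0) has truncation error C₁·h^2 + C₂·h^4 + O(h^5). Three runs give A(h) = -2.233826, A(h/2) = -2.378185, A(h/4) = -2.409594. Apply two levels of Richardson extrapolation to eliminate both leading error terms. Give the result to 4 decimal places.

First eliminate the h^2 term (factor 2^2 = 4):
  B₁ = (4·(-2.378185) − (-2.233826))/3 = -2.426305
  B₂ = (4·(-2.409594) − (-2.378185))/3 = -2.420064
Then eliminate the h^4 term (factor 2^4 = 16):
  (16·(-2.420064) − (-2.426305))/15 = -2.419648

-2.4196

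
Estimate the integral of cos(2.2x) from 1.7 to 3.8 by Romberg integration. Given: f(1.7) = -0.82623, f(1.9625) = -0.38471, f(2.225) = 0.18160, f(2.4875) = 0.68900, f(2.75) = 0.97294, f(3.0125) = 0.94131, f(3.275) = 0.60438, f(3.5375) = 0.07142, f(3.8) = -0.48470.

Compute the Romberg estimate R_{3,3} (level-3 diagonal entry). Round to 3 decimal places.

0.654

R_{0,0} (trapezoid, 1 panel, h=2.1000): -1.37648
R_{1,0} (trapezoid, 2 panels, h=1.0500): 0.33335
R_{2,0} (trapezoid, 4 panels, h=0.5250): 0.57931
R_{3,0} (trapezoid, 8 panels, h=0.2625): 0.63537
R_{1,1} = 0.33335 + (0.33335 − (-1.37648))/3 = 0.90329
R_{2,1} = 0.57931 + (0.57931 − 0.33335)/3 = 0.66130
R_{3,1} = 0.63537 + (0.63537 − 0.57931)/3 = 0.65406
R_{2,2} = 0.66130 + (0.66130 − 0.90329)/15 = 0.64517
R_{3,2} = 0.65406 + (0.65406 − 0.66130)/15 = 0.65358
R_{3,3} = 0.65358 + (0.65358 − 0.64517)/63 = 0.65371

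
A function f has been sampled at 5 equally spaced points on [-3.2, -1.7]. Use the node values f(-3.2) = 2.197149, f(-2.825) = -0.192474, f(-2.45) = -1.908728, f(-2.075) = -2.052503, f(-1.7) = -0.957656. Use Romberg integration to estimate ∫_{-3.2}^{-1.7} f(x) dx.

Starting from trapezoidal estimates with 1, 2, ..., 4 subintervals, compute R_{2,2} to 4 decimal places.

-1.4345

R_{0,0} (trapezoid, 1 panel, h=1.5000): 0.929620
R_{1,0} (trapezoid, 2 panels, h=0.7500): -0.966736
R_{2,0} (trapezoid, 4 panels, h=0.3750): -1.325234
R_{1,1} = -0.966736 + (-0.966736 − 0.929620)/3 = -1.598855
R_{2,1} = -1.325234 + (-1.325234 − (-0.966736))/3 = -1.444733
R_{2,2} = -1.444733 + (-1.444733 − (-1.598855))/15 = -1.434458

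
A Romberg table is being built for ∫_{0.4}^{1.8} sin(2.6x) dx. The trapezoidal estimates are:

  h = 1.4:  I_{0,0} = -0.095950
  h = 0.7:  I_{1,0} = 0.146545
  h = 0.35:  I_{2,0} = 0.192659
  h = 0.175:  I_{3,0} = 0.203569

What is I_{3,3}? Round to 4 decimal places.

0.2072

I_{1,1} = 0.146545 + (0.146545 − (-0.095950))/3 = 0.227377
I_{2,1} = 0.192659 + (0.192659 − 0.146545)/3 = 0.208030
I_{3,1} = (4·0.203569 − 0.192659) / 3 = 0.207206
I_{2,2} = 0.208030 + (0.208030 − 0.227377)/15 = 0.206740
I_{3,2} = (16·0.207206 − 0.208030) / 15 = 0.207151
I_{3,3} = 0.207151 + (0.207151 − 0.206740)/63 = 0.207158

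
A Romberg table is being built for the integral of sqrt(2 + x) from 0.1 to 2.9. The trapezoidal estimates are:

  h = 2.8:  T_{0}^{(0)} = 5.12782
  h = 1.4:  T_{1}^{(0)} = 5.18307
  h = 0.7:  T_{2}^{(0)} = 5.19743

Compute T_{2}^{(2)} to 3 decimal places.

5.202

Richardson extrapolation on the trapezoidal column (denominator 4−1=3):
T_{1}^{(1)} = 5.18307 + (5.18307 − 5.12782)/3 = 5.20149
T_{2}^{(1)} = 5.19743 + (5.19743 − 5.18307)/3 = 5.20222
T_{2}^{(2)} = (16·5.20222 − 5.20149) / 15 = 5.20227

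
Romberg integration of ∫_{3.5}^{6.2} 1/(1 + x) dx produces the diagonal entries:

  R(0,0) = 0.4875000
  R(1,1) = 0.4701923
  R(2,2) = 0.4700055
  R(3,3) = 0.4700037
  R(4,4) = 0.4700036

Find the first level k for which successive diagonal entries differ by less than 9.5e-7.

|R(1,1) − R(0,0)| = 0.0173077 ≥ 9.5e-7
|R(2,2) − R(1,1)| = 0.0001868 ≥ 9.5e-7
|R(3,3) − R(2,2)| = 0.0000018 ≥ 9.5e-7
|R(4,4) − R(3,3)| = 0.0000001 < 9.5e-7

k = 4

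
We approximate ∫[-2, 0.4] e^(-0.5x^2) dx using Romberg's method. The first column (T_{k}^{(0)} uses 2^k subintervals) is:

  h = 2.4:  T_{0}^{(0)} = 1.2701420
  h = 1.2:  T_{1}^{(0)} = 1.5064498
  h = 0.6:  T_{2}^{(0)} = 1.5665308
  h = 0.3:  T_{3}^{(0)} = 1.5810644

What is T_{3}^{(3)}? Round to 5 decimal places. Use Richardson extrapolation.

1.58585

Richardson extrapolation on the trapezoidal column (denominator 4−1=3):
T_{1}^{(1)} = 1.5064498 + (1.5064498 − 1.2701420)/3 = 1.5852191
T_{2}^{(1)} = (4·1.5665308 − 1.5064498) / 3 = 1.5865578
T_{3}^{(1)} = 1.5810644 + (1.5810644 − 1.5665308)/3 = 1.5859089
T_{2}^{(2)} = (16·1.5865578 − 1.5852191) / 15 = 1.5866470
T_{3}^{(2)} = (16·1.5859089 − 1.5865578) / 15 = 1.5858656
T_{3}^{(3)} = 1.5858656 + (1.5858656 − 1.5866470)/63 = 1.5858532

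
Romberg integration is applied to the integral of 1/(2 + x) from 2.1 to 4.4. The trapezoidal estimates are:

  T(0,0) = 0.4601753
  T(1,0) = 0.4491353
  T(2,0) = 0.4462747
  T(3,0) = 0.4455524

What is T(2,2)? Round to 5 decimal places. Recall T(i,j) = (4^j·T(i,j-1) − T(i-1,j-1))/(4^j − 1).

0.44531

Richardson extrapolation on the trapezoidal column (denominator 4−1=3):
T(1,1) = (4·0.4491353 − 0.4601753) / 3 = 0.4454553
T(2,1) = (4·0.4462747 − 0.4491353) / 3 = 0.4453212
T(2,2) = 0.4453212 + (0.4453212 − 0.4454553)/15 = 0.4453123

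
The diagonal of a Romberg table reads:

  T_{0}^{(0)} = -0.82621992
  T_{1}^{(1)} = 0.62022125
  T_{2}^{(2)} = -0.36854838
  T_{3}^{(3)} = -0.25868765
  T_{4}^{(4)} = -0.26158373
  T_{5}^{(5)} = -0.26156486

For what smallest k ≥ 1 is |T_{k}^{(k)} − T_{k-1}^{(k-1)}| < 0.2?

k = 3

|T_{1}^{(1)} − T_{0}^{(0)}| = 1.44644117 ≥ 0.2
|T_{2}^{(2)} − T_{1}^{(1)}| = 0.98876963 ≥ 0.2
|T_{3}^{(3)} − T_{2}^{(2)}| = 0.10986073 < 0.2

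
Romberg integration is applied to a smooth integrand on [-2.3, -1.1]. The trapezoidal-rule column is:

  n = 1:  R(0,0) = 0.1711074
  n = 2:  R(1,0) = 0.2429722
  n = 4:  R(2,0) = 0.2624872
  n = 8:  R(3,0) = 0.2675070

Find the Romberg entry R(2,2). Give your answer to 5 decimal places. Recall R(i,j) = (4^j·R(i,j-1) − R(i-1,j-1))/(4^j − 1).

0.26913

R(1,1) = (4·0.2429722 − 0.1711074) / 3 = 0.2669271
R(2,1) = 0.2624872 + (0.2624872 − 0.2429722)/3 = 0.2689922
R(2,2) = 0.2689922 + (0.2689922 − 0.2669271)/15 = 0.2691299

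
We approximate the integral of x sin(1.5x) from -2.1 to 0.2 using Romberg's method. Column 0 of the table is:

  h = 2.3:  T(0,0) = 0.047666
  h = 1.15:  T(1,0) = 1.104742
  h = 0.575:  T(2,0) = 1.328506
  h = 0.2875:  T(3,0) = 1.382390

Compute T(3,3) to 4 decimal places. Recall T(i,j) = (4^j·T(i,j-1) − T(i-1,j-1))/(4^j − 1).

1.4002

Richardson extrapolation on the trapezoidal column (denominator 4−1=3):
T(1,1) = 1.104742 + (1.104742 − 0.047666)/3 = 1.457101
T(2,1) = 1.328506 + (1.328506 − 1.104742)/3 = 1.403094
T(3,1) = 1.382390 + (1.382390 − 1.328506)/3 = 1.400351
T(2,2) = (16·1.403094 − 1.457101) / 15 = 1.399494
T(3,2) = (16·1.400351 − 1.403094) / 15 = 1.400168
T(3,3) = 1.400168 + (1.400168 − 1.399494)/63 = 1.400179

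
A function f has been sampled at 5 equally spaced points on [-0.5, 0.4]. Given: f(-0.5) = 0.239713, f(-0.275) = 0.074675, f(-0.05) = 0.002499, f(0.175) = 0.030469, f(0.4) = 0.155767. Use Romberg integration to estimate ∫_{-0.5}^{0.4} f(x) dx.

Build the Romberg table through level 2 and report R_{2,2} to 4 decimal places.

R_{0,0} (trapezoid, 1 panel, h=0.9000): 0.177966
R_{1,0} (trapezoid, 2 panels, h=0.4500): 0.090108
R_{2,0} (trapezoid, 4 panels, h=0.2250): 0.068711
R_{1,1} = 0.090108 + (0.090108 − 0.177966)/3 = 0.060822
R_{2,1} = 0.068711 + (0.068711 − 0.090108)/3 = 0.061579
R_{2,2} = 0.061579 + (0.061579 − 0.060822)/15 = 0.061629

0.0616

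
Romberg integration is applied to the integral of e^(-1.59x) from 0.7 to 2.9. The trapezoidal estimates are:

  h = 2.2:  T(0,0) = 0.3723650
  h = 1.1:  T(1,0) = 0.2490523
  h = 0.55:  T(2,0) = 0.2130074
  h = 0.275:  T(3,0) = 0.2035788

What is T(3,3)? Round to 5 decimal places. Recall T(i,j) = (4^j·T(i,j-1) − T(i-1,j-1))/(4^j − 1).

Richardson extrapolation on the trapezoidal column (denominator 4−1=3):
T(1,1) = 0.2490523 + (0.2490523 − 0.3723650)/3 = 0.2079481
T(2,1) = 0.2130074 + (0.2130074 − 0.2490523)/3 = 0.2009924
T(3,1) = (4·0.2035788 − 0.2130074) / 3 = 0.2004359
T(2,2) = (16·0.2009924 − 0.2079481) / 15 = 0.2005287
T(3,2) = 0.2004359 + (0.2004359 − 0.2009924)/15 = 0.2003988
T(3,3) = (64·0.2003988 − 0.2005287) / 63 = 0.2003967
(Column j=1 coincides with Simpson's rule on the same nodes.)

0.20040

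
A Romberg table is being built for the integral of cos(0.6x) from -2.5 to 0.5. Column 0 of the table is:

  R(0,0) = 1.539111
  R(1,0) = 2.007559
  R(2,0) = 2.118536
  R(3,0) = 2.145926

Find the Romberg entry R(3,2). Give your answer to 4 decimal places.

R(2,1) = (4·2.118536 − 2.007559) / 3 = 2.155528
R(3,1) = 2.145926 + (2.145926 − 2.118536)/3 = 2.155056
R(3,2) = (16·2.155056 − 2.155528) / 15 = 2.155025

2.1550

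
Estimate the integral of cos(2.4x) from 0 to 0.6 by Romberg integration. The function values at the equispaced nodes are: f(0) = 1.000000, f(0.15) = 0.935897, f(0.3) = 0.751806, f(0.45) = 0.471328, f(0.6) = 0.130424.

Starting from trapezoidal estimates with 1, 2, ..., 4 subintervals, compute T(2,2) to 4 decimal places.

T(0,0) (trapezoid, 1 panel, h=0.6000): 0.339127
T(1,0) (trapezoid, 2 panels, h=0.3000): 0.395105
T(2,0) (trapezoid, 4 panels, h=0.1500): 0.408636
T(1,1) = 0.395105 + (0.395105 − 0.339127)/3 = 0.413764
T(2,1) = 0.408636 + (0.408636 − 0.395105)/3 = 0.413146
T(2,2) = 0.413146 + (0.413146 − 0.413764)/15 = 0.413105

0.4131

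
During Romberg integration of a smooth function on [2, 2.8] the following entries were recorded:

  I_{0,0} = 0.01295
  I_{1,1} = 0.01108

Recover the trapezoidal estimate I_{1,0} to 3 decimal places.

From I_{1,1} = (4·I_{1,0} − I_{0,0})/3, solve for I_{1,0}:
4·I_{1,0} = 3·0.01108 + 0.01295 = 0.04619
I_{1,0} = 0.01155

0.012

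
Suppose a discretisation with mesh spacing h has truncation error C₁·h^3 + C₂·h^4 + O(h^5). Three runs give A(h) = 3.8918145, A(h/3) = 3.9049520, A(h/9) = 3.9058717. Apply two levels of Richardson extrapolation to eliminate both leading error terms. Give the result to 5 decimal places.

3.90591

First eliminate the h^3 term (factor 3^3 = 27):
  B₁ = (27·3.9049520 − 3.8918145)/26 = 3.9054573
  B₂ = (27·3.9058717 − 3.9049520)/26 = 3.9059071
Then eliminate the h^4 term (factor 3^4 = 81):
  (81·3.9059071 − 3.9054573)/80 = 3.9059127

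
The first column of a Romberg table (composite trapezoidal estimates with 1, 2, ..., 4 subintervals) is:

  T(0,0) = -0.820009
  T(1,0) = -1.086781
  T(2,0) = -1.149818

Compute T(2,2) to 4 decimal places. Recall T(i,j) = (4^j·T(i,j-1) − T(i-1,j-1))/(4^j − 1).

T(1,1) = -1.086781 + (-1.086781 − (-0.820009))/3 = -1.175705
T(2,1) = -1.149818 + (-1.149818 − (-1.086781))/3 = -1.170830
T(2,2) = -1.170830 + (-1.170830 − (-1.175705))/15 = -1.170505

-1.1705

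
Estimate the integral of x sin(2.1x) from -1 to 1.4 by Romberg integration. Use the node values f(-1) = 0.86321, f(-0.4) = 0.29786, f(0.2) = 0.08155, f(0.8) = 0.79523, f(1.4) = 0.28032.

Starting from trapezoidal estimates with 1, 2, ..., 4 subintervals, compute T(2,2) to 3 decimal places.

T(0,0) (trapezoid, 1 panel, h=2.4000): 1.37224
T(1,0) (trapezoid, 2 panels, h=1.2000): 0.78398
T(2,0) (trapezoid, 4 panels, h=0.6000): 1.04784
T(1,1) = 0.78398 + (0.78398 − 1.37224)/3 = 0.58789
T(2,1) = 1.04784 + (1.04784 − 0.78398)/3 = 1.13579
T(2,2) = 1.13579 + (1.13579 − 0.58789)/15 = 1.17232

1.172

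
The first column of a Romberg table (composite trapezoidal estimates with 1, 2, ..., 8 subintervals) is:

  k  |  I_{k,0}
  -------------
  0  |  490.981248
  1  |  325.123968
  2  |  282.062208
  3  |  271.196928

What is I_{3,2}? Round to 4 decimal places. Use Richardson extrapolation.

267.5663

Richardson extrapolation on the trapezoidal column (denominator 4−1=3):
I_{2,1} = 282.062208 + (282.062208 − 325.123968)/3 = 267.708288
I_{3,1} = (4·271.196928 − 282.062208) / 3 = 267.575168
I_{3,2} = (16·267.575168 − 267.708288) / 15 = 267.566293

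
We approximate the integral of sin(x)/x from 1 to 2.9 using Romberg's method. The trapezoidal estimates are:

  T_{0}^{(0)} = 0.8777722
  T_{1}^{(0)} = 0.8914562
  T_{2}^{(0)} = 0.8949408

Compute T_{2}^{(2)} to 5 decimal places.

0.89611

T_{1}^{(1)} = (4·0.8914562 − 0.8777722) / 3 = 0.8960175
T_{2}^{(1)} = (4·0.8949408 − 0.8914562) / 3 = 0.8961023
T_{2}^{(2)} = 0.8961023 + (0.8961023 − 0.8960175)/15 = 0.8961080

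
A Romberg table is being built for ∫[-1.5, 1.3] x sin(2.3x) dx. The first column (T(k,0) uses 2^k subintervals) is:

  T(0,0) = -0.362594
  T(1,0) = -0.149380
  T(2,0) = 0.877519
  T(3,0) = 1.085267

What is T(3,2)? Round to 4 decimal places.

T(2,1) = (4·0.877519 − (-0.149380)) / 3 = 1.219819
T(3,1) = (4·1.085267 − 0.877519) / 3 = 1.154516
T(3,2) = 1.154516 + (1.154516 − 1.219819)/15 = 1.150162

1.1502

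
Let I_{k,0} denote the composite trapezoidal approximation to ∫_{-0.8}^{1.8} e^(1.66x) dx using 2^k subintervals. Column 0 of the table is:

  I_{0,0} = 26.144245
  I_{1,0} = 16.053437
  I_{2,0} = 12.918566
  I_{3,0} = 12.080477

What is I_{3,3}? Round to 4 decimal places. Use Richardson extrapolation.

11.7959

Richardson extrapolation on the trapezoidal column (denominator 4−1=3):
I_{1,1} = 16.053437 + (16.053437 − 26.144245)/3 = 12.689834
I_{2,1} = (4·12.918566 − 16.053437) / 3 = 11.873609
I_{3,1} = 12.080477 + (12.080477 − 12.918566)/3 = 11.801114
I_{2,2} = 11.873609 + (11.873609 − 12.689834)/15 = 11.819194
I_{3,2} = (16·11.801114 − 11.873609) / 15 = 11.796281
I_{3,3} = (64·11.796281 − 11.819194) / 63 = 11.795917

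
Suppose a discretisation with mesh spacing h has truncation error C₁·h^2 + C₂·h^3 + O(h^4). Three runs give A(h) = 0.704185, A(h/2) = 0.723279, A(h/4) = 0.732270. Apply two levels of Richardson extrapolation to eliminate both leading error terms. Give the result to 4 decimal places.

First eliminate the h^2 term (factor 2^2 = 4):
  B₁ = (4·0.723279 − 0.704185)/3 = 0.729644
  B₂ = (4·0.732270 − 0.723279)/3 = 0.735267
Then eliminate the h^3 term (factor 2^3 = 8):
  (8·0.735267 − 0.729644)/7 = 0.736070

0.7361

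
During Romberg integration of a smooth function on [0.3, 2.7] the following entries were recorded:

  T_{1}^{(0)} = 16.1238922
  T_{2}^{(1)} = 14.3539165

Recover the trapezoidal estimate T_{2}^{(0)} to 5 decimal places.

14.79641

From T_{2}^{(1)} = (4·T_{2}^{(0)} − T_{1}^{(0)})/3, solve for T_{2}^{(0)}:
4·T_{2}^{(0)} = 3·14.3539165 + 16.1238922 = 59.1856417
T_{2}^{(0)} = 14.7964104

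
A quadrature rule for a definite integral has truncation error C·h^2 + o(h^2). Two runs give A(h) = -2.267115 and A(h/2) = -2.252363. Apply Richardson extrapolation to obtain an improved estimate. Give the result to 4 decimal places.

The leading error scales as h^2; refining by a factor of 2 reduces it by 2^2 = 4.
Extrapolated value = (4·A(h/2) − A(h)) / (4 − 1)
= (4·(-2.252363) − (-2.267115)) / 3
= -6.742337 / 3 = -2.247446

-2.2474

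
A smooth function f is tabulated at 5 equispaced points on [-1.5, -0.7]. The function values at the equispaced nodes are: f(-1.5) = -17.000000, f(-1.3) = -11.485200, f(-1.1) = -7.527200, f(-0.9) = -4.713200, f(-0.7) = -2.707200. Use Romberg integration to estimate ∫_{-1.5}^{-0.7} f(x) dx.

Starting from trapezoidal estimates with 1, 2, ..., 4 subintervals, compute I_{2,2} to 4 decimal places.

-6.6367

I_{0,0} (trapezoid, 1 panel, h=0.8000): -7.882880
I_{1,0} (trapezoid, 2 panels, h=0.4000): -6.952320
I_{2,0} (trapezoid, 4 panels, h=0.2000): -6.715840
I_{1,1} = -6.952320 + (-6.952320 − (-7.882880))/3 = -6.642133
I_{2,1} = -6.715840 + (-6.715840 − (-6.952320))/3 = -6.637013
I_{2,2} = -6.637013 + (-6.637013 − (-6.642133))/15 = -6.636672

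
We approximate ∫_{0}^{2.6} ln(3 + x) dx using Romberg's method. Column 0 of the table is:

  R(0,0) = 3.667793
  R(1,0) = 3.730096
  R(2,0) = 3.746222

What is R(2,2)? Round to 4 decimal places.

3.7516

Richardson extrapolation on the trapezoidal column (denominator 4−1=3):
R(1,1) = 3.730096 + (3.730096 − 3.667793)/3 = 3.750864
R(2,1) = 3.746222 + (3.746222 − 3.730096)/3 = 3.751597
R(2,2) = 3.751597 + (3.751597 − 3.750864)/15 = 3.751646
(Column j=1 coincides with Simpson's rule on the same nodes.)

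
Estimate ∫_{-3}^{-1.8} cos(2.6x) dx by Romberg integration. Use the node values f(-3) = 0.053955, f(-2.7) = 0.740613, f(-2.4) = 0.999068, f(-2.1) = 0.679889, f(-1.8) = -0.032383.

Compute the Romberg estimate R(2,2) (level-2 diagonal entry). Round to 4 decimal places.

R(0,0) (trapezoid, 1 panel, h=1.2000): 0.012943
R(1,0) (trapezoid, 2 panels, h=0.6000): 0.605912
R(2,0) (trapezoid, 4 panels, h=0.3000): 0.729107
R(1,1) = 0.605912 + (0.605912 − 0.012943)/3 = 0.803568
R(2,1) = 0.729107 + (0.729107 − 0.605912)/3 = 0.770172
R(2,2) = 0.770172 + (0.770172 − 0.803568)/15 = 0.767946

0.7679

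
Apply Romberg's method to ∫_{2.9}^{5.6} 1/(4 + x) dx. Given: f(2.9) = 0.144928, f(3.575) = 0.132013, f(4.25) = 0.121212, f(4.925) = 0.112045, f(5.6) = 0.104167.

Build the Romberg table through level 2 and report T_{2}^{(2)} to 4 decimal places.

T_{0}^{(0)} (trapezoid, 1 panel, h=2.7000): 0.336278
T_{1}^{(0)} (trapezoid, 2 panels, h=1.3500): 0.331775
T_{2}^{(0)} (trapezoid, 4 panels, h=0.6750): 0.330627
T_{1}^{(1)} = 0.331775 + (0.331775 − 0.336278)/3 = 0.330274
T_{2}^{(1)} = 0.330627 + (0.330627 − 0.331775)/3 = 0.330244
T_{2}^{(2)} = 0.330244 + (0.330244 − 0.330274)/15 = 0.330242

0.3302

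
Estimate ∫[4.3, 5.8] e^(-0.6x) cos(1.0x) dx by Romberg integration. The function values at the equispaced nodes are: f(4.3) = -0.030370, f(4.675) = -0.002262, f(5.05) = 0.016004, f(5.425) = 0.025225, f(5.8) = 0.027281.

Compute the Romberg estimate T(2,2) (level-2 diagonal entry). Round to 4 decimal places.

0.0151

T(0,0) (trapezoid, 1 panel, h=1.5000): -0.002317
T(1,0) (trapezoid, 2 panels, h=0.7500): 0.010845
T(2,0) (trapezoid, 4 panels, h=0.3750): 0.014033
T(1,1) = 0.010845 + (0.010845 − (-0.002317))/3 = 0.015232
T(2,1) = 0.014033 + (0.014033 − 0.010845)/3 = 0.015096
T(2,2) = 0.015096 + (0.015096 − 0.015232)/15 = 0.015087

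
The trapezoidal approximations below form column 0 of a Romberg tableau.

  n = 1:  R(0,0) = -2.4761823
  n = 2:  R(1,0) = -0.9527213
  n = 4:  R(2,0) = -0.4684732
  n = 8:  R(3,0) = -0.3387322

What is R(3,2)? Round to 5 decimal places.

R(2,1) = -0.4684732 + (-0.4684732 − (-0.9527213))/3 = -0.3070572
R(3,1) = (4·(-0.3387322) − (-0.4684732)) / 3 = -0.2954852
R(3,2) = (16·(-0.2954852) − (-0.3070572)) / 15 = -0.2947137
(Column j=1 coincides with Simpson's rule on the same nodes.)

-0.29471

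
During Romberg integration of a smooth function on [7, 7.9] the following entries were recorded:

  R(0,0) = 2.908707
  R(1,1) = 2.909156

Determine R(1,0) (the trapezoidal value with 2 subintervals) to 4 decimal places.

2.9090

From R(1,1) = (4·R(1,0) − R(0,0))/3, solve for R(1,0):
4·R(1,0) = 3·2.909156 + 2.908707 = 11.636175
R(1,0) = 2.909044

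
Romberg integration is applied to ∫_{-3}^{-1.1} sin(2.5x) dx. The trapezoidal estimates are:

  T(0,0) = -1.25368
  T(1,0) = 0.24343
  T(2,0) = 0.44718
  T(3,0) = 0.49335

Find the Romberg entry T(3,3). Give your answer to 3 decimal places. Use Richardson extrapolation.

Richardson extrapolation on the trapezoidal column (denominator 4−1=3):
T(1,1) = 0.24343 + (0.24343 − (-1.25368))/3 = 0.74247
T(2,1) = 0.44718 + (0.44718 − 0.24343)/3 = 0.51510
T(3,1) = 0.49335 + (0.49335 − 0.44718)/3 = 0.50874
T(2,2) = 0.51510 + (0.51510 − 0.74247)/15 = 0.49994
T(3,2) = (16·0.50874 − 0.51510) / 15 = 0.50832
T(3,3) = 0.50832 + (0.50832 − 0.49994)/63 = 0.50845
(Column j=1 coincides with Simpson's rule on the same nodes.)

0.508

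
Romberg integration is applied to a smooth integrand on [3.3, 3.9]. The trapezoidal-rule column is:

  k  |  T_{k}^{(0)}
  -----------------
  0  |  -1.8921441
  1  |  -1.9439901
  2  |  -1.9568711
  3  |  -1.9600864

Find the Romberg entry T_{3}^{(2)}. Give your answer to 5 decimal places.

T_{2}^{(1)} = -1.9568711 + (-1.9568711 − (-1.9439901))/3 = -1.9611648
T_{3}^{(1)} = (4·(-1.9600864) − (-1.9568711)) / 3 = -1.9611582
T_{3}^{(2)} = (16·(-1.9611582) − (-1.9611648)) / 15 = -1.9611578

-1.96116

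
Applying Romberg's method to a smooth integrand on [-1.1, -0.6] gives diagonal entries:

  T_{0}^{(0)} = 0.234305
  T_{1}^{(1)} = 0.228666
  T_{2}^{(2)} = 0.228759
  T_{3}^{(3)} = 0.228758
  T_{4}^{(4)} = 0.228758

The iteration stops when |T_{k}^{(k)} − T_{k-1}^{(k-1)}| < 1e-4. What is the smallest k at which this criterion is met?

|T_{1}^{(1)} − T_{0}^{(0)}| = 0.005639 ≥ 1e-4
|T_{2}^{(2)} − T_{1}^{(1)}| = 0.000093 < 1e-4

k = 2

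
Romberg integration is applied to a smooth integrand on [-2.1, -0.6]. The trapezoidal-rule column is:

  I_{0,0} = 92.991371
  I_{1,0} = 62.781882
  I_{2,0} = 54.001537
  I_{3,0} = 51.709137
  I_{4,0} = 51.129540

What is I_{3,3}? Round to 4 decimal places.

50.9359

I_{1,1} = (4·62.781882 − 92.991371) / 3 = 52.712052
I_{2,1} = 54.001537 + (54.001537 − 62.781882)/3 = 51.074755
I_{3,1} = 51.709137 + (51.709137 − 54.001537)/3 = 50.945004
I_{2,2} = (16·51.074755 − 52.712052) / 15 = 50.965602
I_{3,2} = (16·50.945004 − 51.074755) / 15 = 50.936354
I_{3,3} = 50.936354 + (50.936354 − 50.965602)/63 = 50.935890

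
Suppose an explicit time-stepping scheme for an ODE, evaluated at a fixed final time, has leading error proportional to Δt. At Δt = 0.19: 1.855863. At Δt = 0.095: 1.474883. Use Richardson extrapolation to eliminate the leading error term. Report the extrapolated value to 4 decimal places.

1.0939

Extrapolated value = (2·A(Δt/2) − A(Δt)) / (2 − 1)
= (2·1.474883 − 1.855863) / 1
= 1.093903 / 1 = 1.093903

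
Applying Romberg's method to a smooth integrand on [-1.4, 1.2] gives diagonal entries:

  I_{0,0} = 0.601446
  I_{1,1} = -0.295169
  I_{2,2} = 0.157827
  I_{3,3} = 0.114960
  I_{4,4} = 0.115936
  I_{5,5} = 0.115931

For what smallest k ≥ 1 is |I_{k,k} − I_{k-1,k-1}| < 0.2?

|I_{1,1} − I_{0,0}| = 0.896615 ≥ 0.2
|I_{2,2} − I_{1,1}| = 0.452996 ≥ 0.2
|I_{3,3} − I_{2,2}| = 0.042867 < 0.2

k = 3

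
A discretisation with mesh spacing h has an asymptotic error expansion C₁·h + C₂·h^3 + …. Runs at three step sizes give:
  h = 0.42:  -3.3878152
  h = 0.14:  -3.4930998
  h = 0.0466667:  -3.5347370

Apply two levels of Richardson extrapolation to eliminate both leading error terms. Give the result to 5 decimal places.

-3.55593

First eliminate the h term (factor 3^1 = 3):
  B₁ = (3·(-3.4930998) − (-3.3878152))/2 = -3.5457421
  B₂ = (3·(-3.5347370) − (-3.4930998))/2 = -3.5555556
Then eliminate the h^3 term (factor 3^3 = 27):
  (27·(-3.5555556) − (-3.5457421))/26 = -3.5559330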